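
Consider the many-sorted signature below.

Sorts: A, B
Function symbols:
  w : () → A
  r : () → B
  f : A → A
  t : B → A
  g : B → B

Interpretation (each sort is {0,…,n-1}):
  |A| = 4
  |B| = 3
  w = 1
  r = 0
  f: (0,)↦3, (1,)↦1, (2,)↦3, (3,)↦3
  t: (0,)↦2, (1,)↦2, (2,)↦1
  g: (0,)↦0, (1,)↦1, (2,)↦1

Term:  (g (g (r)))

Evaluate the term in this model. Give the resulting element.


value = 0

  r = 0
  (g (r)) = g(0,) = 0
  (g (g (r))) = g(0,) = 0


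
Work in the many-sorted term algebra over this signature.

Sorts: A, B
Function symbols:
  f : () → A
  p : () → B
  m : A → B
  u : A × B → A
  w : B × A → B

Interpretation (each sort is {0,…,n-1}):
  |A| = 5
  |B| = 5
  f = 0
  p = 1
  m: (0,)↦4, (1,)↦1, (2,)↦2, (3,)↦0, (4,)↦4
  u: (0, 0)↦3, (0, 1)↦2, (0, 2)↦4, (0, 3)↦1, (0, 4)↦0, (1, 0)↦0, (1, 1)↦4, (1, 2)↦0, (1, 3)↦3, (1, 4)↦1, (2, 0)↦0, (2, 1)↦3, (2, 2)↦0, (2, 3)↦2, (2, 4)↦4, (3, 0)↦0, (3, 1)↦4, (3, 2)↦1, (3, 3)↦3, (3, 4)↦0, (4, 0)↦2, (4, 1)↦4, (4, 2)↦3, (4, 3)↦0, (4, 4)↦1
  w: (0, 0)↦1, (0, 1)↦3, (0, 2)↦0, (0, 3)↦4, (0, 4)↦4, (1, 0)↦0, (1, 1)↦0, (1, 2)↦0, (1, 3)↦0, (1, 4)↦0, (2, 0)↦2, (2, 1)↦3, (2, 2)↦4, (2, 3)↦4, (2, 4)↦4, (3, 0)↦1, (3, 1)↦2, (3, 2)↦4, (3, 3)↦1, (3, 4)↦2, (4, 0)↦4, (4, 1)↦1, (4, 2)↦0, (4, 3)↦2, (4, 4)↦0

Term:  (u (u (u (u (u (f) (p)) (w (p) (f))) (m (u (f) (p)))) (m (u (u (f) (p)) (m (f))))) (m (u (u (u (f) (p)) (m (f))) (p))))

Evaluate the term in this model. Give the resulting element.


value = 1

  f = 0
  p = 1
  (u (f) (p)) = u(0, 1) = 2
  p = 1
  f = 0
  (w (p) (f)) = w(1, 0) = 0
  (u (u (f) (p)) (w (p) (f))) = u(2, 0) = 0
  f = 0
  p = 1
  (u (f) (p)) = u(0, 1) = 2
  (m (u (f) (p))) = m(2,) = 2
  (u (u (u (f) (p)) (w (p) (f))) (m (u (f) (p)))) = u(0, 2) = 4
  f = 0
  p = 1
  (u (f) (p)) = u(0, 1) = 2
  f = 0
  (m (f)) = m(0,) = 4
  (u (u (f) (p)) (m (f))) = u(2, 4) = 4
  (m (u (u (f) (p)) (m (f)))) = m(4,) = 4
  (u (u (u (u (f) (p)) (w (p) (f))) (m (u (f) (p)))) (m (u (u (f) (p)) (m (f))))) = u(4, 4) = 1
  f = 0
  p = 1
  (u (f) (p)) = u(0, 1) = 2
  f = 0
  (m (f)) = m(0,) = 4
  (u (u (f) (p)) (m (f))) = u(2, 4) = 4
  p = 1
  (u (u (u (f) (p)) (m (f))) (p)) = u(4, 1) = 4
  (m (u (u (u (f) (p)) (m (f))) (p))) = m(4,) = 4
  (u (u (u (u (u (f) (p)) (w (p) (f))) (m (u (f) (p)))) (m (u (u (f) (p)) (m (f))))) (m (u (u (u (f) (p)) (m (f))) (p)))) = u(1, 4) = 1


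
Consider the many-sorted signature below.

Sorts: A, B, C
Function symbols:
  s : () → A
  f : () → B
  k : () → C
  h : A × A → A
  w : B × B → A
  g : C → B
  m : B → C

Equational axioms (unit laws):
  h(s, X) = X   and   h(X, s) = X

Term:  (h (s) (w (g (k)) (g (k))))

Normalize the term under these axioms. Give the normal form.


normal form = (w (g (k)) (g (k)))

1. (h (s) (w (g (k)) (g (k))))  →  (w (g (k)) (g (k)))


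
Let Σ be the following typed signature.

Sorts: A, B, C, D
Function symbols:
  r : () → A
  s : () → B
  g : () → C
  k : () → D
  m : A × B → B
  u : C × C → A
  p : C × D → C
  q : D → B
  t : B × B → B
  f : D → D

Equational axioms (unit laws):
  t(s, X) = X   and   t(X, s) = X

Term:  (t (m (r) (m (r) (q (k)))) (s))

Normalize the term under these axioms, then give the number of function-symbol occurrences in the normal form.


size = 6

1. (t (m (r) (m (r) (q (k)))) (s))  →  (m (r) (m (r) (q (k))))
normal form: (m (r) (m (r) (q (k))))


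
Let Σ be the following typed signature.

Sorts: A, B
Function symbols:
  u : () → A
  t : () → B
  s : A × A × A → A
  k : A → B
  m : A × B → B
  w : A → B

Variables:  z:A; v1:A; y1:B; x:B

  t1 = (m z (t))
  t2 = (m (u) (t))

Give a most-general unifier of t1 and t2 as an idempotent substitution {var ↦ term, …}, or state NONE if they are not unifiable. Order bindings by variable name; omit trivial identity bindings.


{z ↦ (u)}


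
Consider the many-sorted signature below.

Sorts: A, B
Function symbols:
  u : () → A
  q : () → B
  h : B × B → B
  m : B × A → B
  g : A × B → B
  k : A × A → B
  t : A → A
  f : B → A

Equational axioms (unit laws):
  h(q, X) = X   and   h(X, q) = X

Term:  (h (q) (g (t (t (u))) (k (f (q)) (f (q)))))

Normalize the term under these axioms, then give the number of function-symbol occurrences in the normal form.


size = 9

1. (h (q) (g (t (t (u))) (k (f (q)) (f (q)))))  →  (g (t (t (u))) (k (f (q)) (f (q))))
normal form: (g (t (t (u))) (k (f (q)) (f (q))))


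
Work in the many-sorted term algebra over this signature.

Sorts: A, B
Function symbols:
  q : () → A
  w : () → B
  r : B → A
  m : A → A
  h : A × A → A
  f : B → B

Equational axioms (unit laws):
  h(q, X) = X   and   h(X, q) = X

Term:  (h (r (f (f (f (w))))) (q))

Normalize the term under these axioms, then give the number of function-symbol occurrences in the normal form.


1. (h (r (f (f (f (w))))) (q))  →  (r (f (f (f (w)))))
normal form: (r (f (f (f (w)))))

size = 5


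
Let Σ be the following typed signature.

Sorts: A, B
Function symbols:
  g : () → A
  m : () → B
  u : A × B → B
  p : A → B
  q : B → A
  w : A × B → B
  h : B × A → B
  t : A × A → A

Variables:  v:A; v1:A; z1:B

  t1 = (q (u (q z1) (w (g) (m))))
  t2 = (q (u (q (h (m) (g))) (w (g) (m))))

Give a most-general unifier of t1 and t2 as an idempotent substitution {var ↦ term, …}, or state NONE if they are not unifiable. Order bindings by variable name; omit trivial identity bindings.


{z1 ↦ (h (m) (g))}


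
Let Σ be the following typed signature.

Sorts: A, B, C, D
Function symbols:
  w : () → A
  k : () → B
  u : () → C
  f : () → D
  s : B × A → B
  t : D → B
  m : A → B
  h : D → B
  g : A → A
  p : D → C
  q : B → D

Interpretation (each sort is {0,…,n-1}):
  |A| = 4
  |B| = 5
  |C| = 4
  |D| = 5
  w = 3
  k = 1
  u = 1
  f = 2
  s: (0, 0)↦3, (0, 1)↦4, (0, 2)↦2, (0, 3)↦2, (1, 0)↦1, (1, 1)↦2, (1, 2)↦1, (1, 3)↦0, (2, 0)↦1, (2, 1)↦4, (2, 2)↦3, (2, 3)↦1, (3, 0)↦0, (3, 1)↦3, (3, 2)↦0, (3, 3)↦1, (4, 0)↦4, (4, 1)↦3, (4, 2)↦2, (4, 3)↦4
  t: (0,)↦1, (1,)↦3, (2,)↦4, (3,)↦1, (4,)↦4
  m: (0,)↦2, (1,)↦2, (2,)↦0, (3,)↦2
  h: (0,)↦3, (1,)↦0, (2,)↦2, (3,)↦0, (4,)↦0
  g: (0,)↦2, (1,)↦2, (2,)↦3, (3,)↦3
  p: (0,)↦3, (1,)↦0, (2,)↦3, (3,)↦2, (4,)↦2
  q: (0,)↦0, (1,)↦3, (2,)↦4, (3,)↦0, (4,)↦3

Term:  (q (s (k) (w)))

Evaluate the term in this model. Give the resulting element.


value = 0

  k = 1
  w = 3
  (s (k) (w)) = s(1, 3) = 0
  (q (s (k) (w))) = q(0,) = 0


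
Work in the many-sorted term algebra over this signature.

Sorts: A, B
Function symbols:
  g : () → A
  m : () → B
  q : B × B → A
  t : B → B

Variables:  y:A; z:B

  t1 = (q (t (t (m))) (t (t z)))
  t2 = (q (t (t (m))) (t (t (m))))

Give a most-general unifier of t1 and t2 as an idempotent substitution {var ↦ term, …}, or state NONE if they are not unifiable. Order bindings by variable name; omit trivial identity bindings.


{z ↦ (m)}


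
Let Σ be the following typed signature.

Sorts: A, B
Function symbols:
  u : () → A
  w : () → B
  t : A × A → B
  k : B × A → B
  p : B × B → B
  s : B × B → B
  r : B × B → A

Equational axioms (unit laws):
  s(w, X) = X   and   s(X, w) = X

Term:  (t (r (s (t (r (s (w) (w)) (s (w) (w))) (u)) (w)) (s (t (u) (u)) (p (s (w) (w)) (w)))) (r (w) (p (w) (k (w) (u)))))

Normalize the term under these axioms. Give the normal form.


1. (t (r (s (t (r (s (w) (w)) (s (w) (w))) (u)) (w)) (s (t (u) (u)) (p (s (w) (w)) (w)))) (r (w) (p (w) (k (w) (u)))))  →  (t (r (t (r (s (w) (w)) (s (w) (w))) (u)) (s (t (u) (u)) (p (s (w) (w)) (w)))) (r (w) (p (w) (k (w) (u)))))
2. (t (r (t (r (s (w) (w)) (s (w) (w))) (u)) (s (t (u) (u)) (p (s (w) (w)) (w)))) (r (w) (p (w) (k (w) (u)))))  →  (t (r (t (r (w) (s (w) (w))) (u)) (s (t (u) (u)) (p (s (w) (w)) (w)))) (r (w) (p (w) (k (w) (u)))))
3. (t (r (t (r (w) (s (w) (w))) (u)) (s (t (u) (u)) (p (s (w) (w)) (w)))) (r (w) (p (w) (k (w) (u)))))  →  (t (r (t (r (w) (w)) (u)) (s (t (u) (u)) (p (s (w) (w)) (w)))) (r (w) (p (w) (k (w) (u)))))
4. (t (r (t (r (w) (w)) (u)) (s (t (u) (u)) (p (s (w) (w)) (w)))) (r (w) (p (w) (k (w) (u)))))  →  (t (r (t (r (w) (w)) (u)) (s (t (u) (u)) (p (w) (w)))) (r (w) (p (w) (k (w) (u)))))

normal form = (t (r (t (r (w) (w)) (u)) (s (t (u) (u)) (p (w) (w)))) (r (w) (p (w) (k (w) (u)))))


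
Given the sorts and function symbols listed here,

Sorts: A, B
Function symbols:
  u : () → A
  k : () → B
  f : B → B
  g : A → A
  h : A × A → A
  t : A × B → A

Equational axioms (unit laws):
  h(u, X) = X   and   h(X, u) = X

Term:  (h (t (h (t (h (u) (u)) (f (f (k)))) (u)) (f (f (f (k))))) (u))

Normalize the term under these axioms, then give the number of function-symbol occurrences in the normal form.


1. (h (t (h (t (h (u) (u)) (f (f (k)))) (u)) (f (f (f (k))))) (u))  →  (t (h (t (h (u) (u)) (f (f (k)))) (u)) (f (f (f (k)))))
2. (t (h (t (h (u) (u)) (f (f (k)))) (u)) (f (f (f (k)))))  →  (t (t (h (u) (u)) (f (f (k)))) (f (f (f (k)))))
3. (t (t (h (u) (u)) (f (f (k)))) (f (f (f (k)))))  →  (t (t (u) (f (f (k)))) (f (f (f (k)))))
normal form: (t (t (u) (f (f (k)))) (f (f (f (k)))))

size = 10


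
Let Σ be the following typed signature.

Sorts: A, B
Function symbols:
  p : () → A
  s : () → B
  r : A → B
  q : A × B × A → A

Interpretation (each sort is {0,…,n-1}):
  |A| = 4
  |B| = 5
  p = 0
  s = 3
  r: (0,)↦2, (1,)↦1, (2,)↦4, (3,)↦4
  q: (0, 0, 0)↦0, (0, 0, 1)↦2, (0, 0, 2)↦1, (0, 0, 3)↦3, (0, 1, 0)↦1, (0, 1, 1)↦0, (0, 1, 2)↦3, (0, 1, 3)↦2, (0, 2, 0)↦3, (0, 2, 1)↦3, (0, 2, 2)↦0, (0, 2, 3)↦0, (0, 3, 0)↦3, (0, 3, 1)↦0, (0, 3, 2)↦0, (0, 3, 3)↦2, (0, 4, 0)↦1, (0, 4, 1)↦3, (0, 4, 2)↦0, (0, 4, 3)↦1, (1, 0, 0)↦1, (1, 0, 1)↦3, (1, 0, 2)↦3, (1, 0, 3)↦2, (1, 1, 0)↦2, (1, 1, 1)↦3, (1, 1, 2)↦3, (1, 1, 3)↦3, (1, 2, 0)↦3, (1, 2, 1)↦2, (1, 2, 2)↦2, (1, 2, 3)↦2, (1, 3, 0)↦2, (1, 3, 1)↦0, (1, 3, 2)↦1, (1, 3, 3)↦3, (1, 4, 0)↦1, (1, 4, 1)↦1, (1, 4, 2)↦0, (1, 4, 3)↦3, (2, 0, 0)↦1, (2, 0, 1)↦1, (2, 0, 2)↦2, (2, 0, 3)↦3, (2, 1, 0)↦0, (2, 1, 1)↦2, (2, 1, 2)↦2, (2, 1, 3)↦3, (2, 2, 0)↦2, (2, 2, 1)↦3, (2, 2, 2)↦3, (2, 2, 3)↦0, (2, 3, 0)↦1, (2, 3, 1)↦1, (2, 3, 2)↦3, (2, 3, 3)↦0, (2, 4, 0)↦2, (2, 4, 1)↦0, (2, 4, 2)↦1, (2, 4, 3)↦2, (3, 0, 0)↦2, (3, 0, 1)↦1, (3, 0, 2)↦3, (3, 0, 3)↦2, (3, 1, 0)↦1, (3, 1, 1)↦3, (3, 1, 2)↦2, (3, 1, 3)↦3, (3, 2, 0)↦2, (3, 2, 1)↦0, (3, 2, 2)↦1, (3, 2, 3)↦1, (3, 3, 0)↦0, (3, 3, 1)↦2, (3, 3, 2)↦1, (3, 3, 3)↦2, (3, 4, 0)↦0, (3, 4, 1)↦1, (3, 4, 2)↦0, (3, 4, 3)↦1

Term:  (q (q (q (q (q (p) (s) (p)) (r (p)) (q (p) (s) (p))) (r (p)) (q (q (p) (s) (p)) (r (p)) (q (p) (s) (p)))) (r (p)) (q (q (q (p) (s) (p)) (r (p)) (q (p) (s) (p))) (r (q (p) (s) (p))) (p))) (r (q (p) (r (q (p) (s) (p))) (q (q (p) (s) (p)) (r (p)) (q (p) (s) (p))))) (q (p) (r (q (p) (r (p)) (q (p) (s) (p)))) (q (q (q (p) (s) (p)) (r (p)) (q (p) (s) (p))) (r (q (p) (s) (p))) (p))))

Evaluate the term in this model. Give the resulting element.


value = 1

  p = 0
  s = 3
  p = 0
  (q (p) (s) (p)) = q(0, 3, 0) = 3
  p = 0
  (r (p)) = r(0,) = 2
  p = 0
  s = 3
  p = 0
  (q (p) (s) (p)) = q(0, 3, 0) = 3
  (q (q (p) (s) (p)) (r (p)) (q (p) (s) (p))) = q(3, 2, 3) = 1
  p = 0
  (r (p)) = r(0,) = 2
  p = 0
  s = 3
  p = 0
  (q (p) (s) (p)) = q(0, 3, 0) = 3
  p = 0
  (r (p)) = r(0,) = 2
  p = 0
  s = 3
  p = 0
  (q (p) (s) (p)) = q(0, 3, 0) = 3
  (q (q (p) (s) (p)) (r (p)) (q (p) (s) (p))) = q(3, 2, 3) = 1
  (q (q (q (p) (s) (p)) (r (p)) (q (p) (s) (p))) (r (p)) (q (q (p) (s) (p)) (r (p)) (q (p) (s) (p)))) = q(1, 2, 1) = 2
  p = 0
  (r (p)) = r(0,) = 2
  p = 0
  s = 3
  p = 0
  (q (p) (s) (p)) = q(0, 3, 0) = 3
  p = 0
  (r (p)) = r(0,) = 2
  p = 0
  s = 3
  p = 0
  (q (p) (s) (p)) = q(0, 3, 0) = 3
  (q (q (p) (s) (p)) (r (p)) (q (p) (s) (p))) = q(3, 2, 3) = 1
  p = 0
  s = 3
  p = 0
  (q (p) (s) (p)) = q(0, 3, 0) = 3
  (r (q (p) (s) (p))) = r(3,) = 4
  p = 0
  (q (q (q (p) (s) (p)) (r (p)) (q (p) (s) (p))) (r (q (p) (s) (p))) (p)) = q(1, 4, 0) = 1
  (q (q (q (q (p) (s) (p)) (r (p)) (q (p) (s) (p))) (r (p)) (q (q (p) (s) (p)) (r (p)) (q (p) (s) (p)))) (r (p)) (q (q (q (p) (s) (p)) (r (p)) (q (p) (s) (p))) (r (q (p) (s) (p))) (p))) = q(2, 2, 1) = 3
  p = 0
  p = 0
  s = 3
  p = 0
  (q (p) (s) (p)) = q(0, 3, 0) = 3
  (r (q (p) (s) (p))) = r(3,) = 4
  p = 0
  s = 3
  p = 0
  (q (p) (s) (p)) = q(0, 3, 0) = 3
  p = 0
  (r (p)) = r(0,) = 2
  p = 0
  s = 3
  p = 0
  (q (p) (s) (p)) = q(0, 3, 0) = 3
  (q (q (p) (s) (p)) (r (p)) (q (p) (s) (p))) = q(3, 2, 3) = 1
  (q (p) (r (q (p) (s) (p))) (q (q (p) (s) (p)) (r (p)) (q (p) (s) (p)))) = q(0, 4, 1) = 3
  (r (q (p) (r (q (p) (s) (p))) (q (q (p) (s) (p)) (r (p)) (q (p) (s) (p))))) = r(3,) = 4
  p = 0
  p = 0
  p = 0
  (r (p)) = r(0,) = 2
  p = 0
  s = 3
  p = 0
  (q (p) (s) (p)) = q(0, 3, 0) = 3
  (q (p) (r (p)) (q (p) (s) (p))) = q(0, 2, 3) = 0
  (r (q (p) (r (p)) (q (p) (s) (p)))) = r(0,) = 2
  p = 0
  s = 3
  p = 0
  (q (p) (s) (p)) = q(0, 3, 0) = 3
  p = 0
  (r (p)) = r(0,) = 2
  p = 0
  s = 3
  p = 0
  (q (p) (s) (p)) = q(0, 3, 0) = 3
  (q (q (p) (s) (p)) (r (p)) (q (p) (s) (p))) = q(3, 2, 3) = 1
  p = 0
  s = 3
  p = 0
  (q (p) (s) (p)) = q(0, 3, 0) = 3
  (r (q (p) (s) (p))) = r(3,) = 4
  p = 0
  (q (q (q (p) (s) (p)) (r (p)) (q (p) (s) (p))) (r (q (p) (s) (p))) (p)) = q(1, 4, 0) = 1
  (q (p) (r (q (p) (r (p)) (q (p) (s) (p)))) (q (q (q (p) (s) (p)) (r (p)) (q (p) (s) (p))) (r (q (p) (s) (p))) (p))) = q(0, 2, 1) = 3
  (q (q (q (q (q (p) (s) (p)) (r (p)) (q (p) (s) (p))) (r (p)) (q (q (p) (s) (p)) (r (p)) (q (p) (s) (p)))) (r (p)) (q (q (q (p) (s) (p)) (r (p)) (q (p) (s) (p))) (r (q (p) (s) (p))) (p))) (r (q (p) (r (q (p) (s) (p))) (q (q (p) (s) (p)) (r (p)) (q (p) (s) (p))))) (q (p) (r (q (p) (r (p)) (q (p) (s) (p)))) (q (q (q (p) (s) (p)) (r (p)) (q (p) (s) (p))) (r (q (p) (s) (p))) (p)))) = q(3, 4, 3) = 1


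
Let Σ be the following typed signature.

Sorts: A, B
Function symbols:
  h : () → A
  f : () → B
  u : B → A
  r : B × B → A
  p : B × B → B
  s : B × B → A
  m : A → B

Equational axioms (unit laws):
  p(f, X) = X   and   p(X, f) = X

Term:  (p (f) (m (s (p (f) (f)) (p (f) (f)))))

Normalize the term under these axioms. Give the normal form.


normal form = (m (s (f) (f)))

1. (p (f) (m (s (p (f) (f)) (p (f) (f)))))  →  (m (s (p (f) (f)) (p (f) (f))))
2. (m (s (p (f) (f)) (p (f) (f))))  →  (m (s (f) (p (f) (f))))
3. (m (s (f) (p (f) (f))))  →  (m (s (f) (f)))


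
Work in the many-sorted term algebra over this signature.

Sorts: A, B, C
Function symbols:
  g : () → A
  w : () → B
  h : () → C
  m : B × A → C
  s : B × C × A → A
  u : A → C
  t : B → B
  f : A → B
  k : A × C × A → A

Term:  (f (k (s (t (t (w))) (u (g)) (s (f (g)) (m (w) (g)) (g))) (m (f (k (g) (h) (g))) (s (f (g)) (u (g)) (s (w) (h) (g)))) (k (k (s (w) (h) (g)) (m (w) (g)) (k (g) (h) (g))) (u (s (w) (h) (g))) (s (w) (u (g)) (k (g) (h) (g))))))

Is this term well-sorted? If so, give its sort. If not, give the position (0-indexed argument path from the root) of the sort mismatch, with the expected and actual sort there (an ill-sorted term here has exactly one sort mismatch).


well-sorted; sort = B

          (w) : B
        (t (w)) : B
      (t (t (w))) : B
        (g) : A
      (u (g)) : C
          (g) : A
        (f (g)) : B
          (w) : B
          (g) : A
        (m (w) (g)) : C
        (g) : A
      (s (f (g)) (m (w) (g)) (g)) : A
    (s (t (t (w))) (u (g)) (s (f (g)) (m (w) (g)) (g))) : A
          (g) : A
          (h) : C
          (g) : A
        (k (g) (h) (g)) : A
      (f (k (g) (h) (g))) : B
          (g) : A
        (f (g)) : B
          (g) : A
        (u (g)) : C
          (w) : B
          (h) : C
          (g) : A
        (s (w) (h) (g)) : A
      (s (f (g)) (u (g)) (s (w) (h) (g))) : A
    (m (f (k (g) (h) (g))) (s (f (g)) (u (g)) (s (w) (h) (g)))) : C
          (w) : B
          (h) : C
          (g) : A
        (s (w) (h) (g)) : A
          (w) : B
          (g) : A
        (m (w) (g)) : C
          (g) : A
          (h) : C
          (g) : A
        (k (g) (h) (g)) : A
      (k (s (w) (h) (g)) (m (w) (g)) (k (g) (h) (g))) : A
          (w) : B
          (h) : C
          (g) : A
        (s (w) (h) (g)) : A
      (u (s (w) (h) (g))) : C
        (w) : B
          (g) : A
        (u (g)) : C
          (g) : A
          (h) : C
          (g) : A
        (k (g) (h) (g)) : A
      (s (w) (u (g)) (k (g) (h) (g))) : A
    (k (k (s (w) (h) (g)) (m (w) (g)) (k (g) (h) (g))) (u (s (w) (h) (g))) (s (w) (u (g)) (k (g) (h) (g)))) : A
  (k (s (t (t (w))) (u (g)) (s (f (g)) (m (w) (g)) (g))) (m (f (k (g) (h) (g))) (s (f (g)) (u (g)) (s (w) (h) (g)))) (k (k (s (w) (h) (g)) (m (w) (g)) (k (g) (h) (g))) (u (s (w) (h) (g))) (s (w) (u (g)) (k (g) (h) (g))))) : A
(f (k (s (t (t (w))) (u (g)) (s (f (g)) (m (w) (g)) (g))) (m (f (k (g) (h) (g))) (s (f (g)) (u (g)) (s (w) (h) (g)))) (k (k (s (w) (h) (g)) (m (w) (g)) (k (g) (h) (g))) (u (s (w) (h) (g))) (s (w) (u (g)) (k (g) (h) (g)))))) : B


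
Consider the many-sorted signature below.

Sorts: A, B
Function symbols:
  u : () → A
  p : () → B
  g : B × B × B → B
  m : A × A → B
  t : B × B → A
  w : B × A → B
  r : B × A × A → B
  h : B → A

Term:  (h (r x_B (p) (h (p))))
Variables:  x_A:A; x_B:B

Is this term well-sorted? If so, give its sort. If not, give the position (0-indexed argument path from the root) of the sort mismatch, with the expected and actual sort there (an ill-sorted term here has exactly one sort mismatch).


ill-sorted at position [0, 1]: expected A, got B

    x_B : B
    (p) : B
      (p) : B
    (h (p)) : A
  (r x_B (p) (h (p))) : ✗ arg 1 at [0, 1] has sort B, expected A


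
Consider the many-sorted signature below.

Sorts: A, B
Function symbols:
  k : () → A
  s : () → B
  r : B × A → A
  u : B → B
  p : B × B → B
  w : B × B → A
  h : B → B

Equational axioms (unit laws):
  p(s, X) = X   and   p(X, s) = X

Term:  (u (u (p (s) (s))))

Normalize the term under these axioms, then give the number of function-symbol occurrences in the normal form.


size = 3

1. (u (u (p (s) (s))))  →  (u (u (s)))
normal form: (u (u (s)))


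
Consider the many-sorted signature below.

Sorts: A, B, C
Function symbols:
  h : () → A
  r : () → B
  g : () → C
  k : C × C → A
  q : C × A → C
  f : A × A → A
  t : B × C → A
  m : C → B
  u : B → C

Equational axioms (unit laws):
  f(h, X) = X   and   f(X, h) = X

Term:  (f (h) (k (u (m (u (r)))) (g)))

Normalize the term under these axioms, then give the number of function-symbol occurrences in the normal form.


1. (f (h) (k (u (m (u (r)))) (g)))  →  (k (u (m (u (r)))) (g))
normal form: (k (u (m (u (r)))) (g))

size = 6


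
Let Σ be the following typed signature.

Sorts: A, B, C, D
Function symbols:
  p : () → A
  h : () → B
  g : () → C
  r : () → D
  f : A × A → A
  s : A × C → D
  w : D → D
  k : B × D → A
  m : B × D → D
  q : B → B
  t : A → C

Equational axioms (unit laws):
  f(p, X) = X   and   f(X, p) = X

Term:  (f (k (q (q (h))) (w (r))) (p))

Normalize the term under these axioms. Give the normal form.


normal form = (k (q (q (h))) (w (r)))

1. (f (k (q (q (h))) (w (r))) (p))  →  (k (q (q (h))) (w (r)))


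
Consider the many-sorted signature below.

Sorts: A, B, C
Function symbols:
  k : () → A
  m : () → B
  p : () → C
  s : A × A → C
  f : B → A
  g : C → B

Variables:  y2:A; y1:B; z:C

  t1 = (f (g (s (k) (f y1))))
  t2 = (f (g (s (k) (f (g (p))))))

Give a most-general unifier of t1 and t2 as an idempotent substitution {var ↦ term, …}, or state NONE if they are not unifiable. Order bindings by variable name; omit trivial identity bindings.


{y1 ↦ (g (p))}


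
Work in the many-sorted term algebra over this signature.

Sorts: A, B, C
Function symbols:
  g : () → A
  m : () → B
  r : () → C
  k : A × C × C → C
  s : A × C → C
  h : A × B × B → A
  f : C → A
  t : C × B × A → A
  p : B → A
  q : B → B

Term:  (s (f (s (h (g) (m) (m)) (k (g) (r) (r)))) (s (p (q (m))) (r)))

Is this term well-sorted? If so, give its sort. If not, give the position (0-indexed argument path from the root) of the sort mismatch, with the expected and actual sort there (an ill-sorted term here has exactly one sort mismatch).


well-sorted; sort = C

        (g) : A
        (m) : B
        (m) : B
      (h (g) (m) (m)) : A
        (g) : A
        (r) : C
        (r) : C
      (k (g) (r) (r)) : C
    (s (h (g) (m) (m)) (k (g) (r) (r))) : C
  (f (s (h (g) (m) (m)) (k (g) (r) (r)))) : A
        (m) : B
      (q (m)) : B
    (p (q (m))) : A
    (r) : C
  (s (p (q (m))) (r)) : C
(s (f (s (h (g) (m) (m)) (k (g) (r) (r)))) (s (p (q (m))) (r))) : C


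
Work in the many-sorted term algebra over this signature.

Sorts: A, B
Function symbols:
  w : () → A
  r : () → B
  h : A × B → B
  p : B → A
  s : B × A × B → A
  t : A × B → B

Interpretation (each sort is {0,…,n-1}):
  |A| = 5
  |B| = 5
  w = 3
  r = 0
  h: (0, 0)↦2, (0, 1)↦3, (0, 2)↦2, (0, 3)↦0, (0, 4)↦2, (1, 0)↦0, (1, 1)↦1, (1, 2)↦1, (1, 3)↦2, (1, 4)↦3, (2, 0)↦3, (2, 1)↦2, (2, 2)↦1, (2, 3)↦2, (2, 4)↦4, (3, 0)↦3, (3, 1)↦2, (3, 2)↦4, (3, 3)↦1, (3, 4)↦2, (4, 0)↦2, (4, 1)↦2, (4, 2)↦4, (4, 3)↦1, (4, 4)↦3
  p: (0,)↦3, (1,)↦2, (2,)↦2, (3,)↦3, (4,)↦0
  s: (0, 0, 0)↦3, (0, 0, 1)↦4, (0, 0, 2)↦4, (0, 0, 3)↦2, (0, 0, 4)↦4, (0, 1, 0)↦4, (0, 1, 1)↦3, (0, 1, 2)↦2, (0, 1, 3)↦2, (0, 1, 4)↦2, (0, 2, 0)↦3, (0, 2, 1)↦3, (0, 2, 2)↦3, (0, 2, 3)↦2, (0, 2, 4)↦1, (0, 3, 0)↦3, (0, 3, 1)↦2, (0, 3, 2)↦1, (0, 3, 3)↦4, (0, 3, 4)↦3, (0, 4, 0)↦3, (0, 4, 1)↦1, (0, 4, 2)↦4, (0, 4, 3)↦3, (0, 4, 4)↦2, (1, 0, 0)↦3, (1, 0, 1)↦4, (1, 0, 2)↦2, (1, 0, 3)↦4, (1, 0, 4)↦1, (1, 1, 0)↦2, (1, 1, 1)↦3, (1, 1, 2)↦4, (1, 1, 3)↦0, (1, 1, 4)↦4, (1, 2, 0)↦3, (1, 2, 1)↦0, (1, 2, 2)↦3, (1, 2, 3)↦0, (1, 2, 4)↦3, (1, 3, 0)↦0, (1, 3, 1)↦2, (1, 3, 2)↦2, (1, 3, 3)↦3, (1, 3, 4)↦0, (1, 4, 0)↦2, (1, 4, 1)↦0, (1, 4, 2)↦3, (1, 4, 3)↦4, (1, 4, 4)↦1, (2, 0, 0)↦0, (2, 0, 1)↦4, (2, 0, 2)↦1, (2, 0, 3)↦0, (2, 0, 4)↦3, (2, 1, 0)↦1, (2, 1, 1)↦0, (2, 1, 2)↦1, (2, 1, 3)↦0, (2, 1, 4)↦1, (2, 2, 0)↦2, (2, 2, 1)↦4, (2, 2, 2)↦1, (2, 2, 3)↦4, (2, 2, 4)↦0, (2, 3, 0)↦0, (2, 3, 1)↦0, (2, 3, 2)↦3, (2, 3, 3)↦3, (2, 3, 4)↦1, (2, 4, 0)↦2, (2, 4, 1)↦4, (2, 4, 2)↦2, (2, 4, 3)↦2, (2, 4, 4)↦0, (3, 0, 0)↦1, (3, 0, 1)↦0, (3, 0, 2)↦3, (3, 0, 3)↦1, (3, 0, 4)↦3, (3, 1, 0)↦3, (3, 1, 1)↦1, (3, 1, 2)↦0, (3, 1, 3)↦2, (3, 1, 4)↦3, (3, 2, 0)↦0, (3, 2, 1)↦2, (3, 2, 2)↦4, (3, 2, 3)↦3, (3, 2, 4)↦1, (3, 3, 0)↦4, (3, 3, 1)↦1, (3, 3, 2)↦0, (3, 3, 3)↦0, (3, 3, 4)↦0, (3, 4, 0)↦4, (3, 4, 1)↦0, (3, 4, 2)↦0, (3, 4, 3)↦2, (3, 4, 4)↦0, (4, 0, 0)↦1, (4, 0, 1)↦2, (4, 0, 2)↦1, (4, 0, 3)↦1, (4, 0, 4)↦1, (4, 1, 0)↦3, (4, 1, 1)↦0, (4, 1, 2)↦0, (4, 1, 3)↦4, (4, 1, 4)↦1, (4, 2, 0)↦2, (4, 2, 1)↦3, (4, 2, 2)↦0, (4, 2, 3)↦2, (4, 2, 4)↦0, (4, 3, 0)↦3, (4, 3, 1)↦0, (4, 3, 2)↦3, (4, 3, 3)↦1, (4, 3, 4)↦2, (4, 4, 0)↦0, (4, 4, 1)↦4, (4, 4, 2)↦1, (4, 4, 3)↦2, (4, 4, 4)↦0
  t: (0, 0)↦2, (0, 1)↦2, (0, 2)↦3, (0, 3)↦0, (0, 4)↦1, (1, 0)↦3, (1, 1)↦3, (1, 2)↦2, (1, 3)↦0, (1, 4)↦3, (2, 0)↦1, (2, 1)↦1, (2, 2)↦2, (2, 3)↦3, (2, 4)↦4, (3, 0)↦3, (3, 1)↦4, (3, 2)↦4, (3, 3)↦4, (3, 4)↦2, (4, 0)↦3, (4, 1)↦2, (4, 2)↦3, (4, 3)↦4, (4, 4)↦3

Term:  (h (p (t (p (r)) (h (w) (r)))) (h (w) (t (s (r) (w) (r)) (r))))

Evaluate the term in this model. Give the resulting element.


value = 3

  r = 0
  (p (r)) = p(0,) = 3
  w = 3
  r = 0
  (h (w) (r)) = h(3, 0) = 3
  (t (p (r)) (h (w) (r))) = t(3, 3) = 4
  (p (t (p (r)) (h (w) (r)))) = p(4,) = 0
  w = 3
  r = 0
  w = 3
  r = 0
  (s (r) (w) (r)) = s(0, 3, 0) = 3
  r = 0
  (t (s (r) (w) (r)) (r)) = t(3, 0) = 3
  (h (w) (t (s (r) (w) (r)) (r))) = h(3, 3) = 1
  (h (p (t (p (r)) (h (w) (r)))) (h (w) (t (s (r) (w) (r)) (r)))) = h(0, 1) = 3


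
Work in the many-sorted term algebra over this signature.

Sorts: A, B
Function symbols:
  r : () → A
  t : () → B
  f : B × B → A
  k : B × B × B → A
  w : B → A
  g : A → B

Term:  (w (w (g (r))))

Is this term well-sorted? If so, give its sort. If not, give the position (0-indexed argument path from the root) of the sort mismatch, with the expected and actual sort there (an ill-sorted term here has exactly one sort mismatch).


      (r) : A
    (g (r)) : B
  (w (g (r))) : A
(w (w (g (r)))) : ✗ arg 0 at [0] has sort A, expected B

ill-sorted at position [0]: expected B, got A


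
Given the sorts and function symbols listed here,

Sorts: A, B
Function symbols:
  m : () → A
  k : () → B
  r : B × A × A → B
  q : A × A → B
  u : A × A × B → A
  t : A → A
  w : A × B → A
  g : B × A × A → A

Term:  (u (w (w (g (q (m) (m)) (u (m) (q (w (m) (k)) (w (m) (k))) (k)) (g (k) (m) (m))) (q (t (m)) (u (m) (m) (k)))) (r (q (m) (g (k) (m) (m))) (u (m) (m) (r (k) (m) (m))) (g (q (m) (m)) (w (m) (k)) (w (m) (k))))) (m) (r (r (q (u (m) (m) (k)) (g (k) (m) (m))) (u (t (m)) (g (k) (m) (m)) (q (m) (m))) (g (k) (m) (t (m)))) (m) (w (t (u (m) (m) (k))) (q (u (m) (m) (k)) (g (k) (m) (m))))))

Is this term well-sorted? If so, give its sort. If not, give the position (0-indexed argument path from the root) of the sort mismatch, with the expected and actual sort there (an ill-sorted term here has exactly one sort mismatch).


          (m) : A
          (m) : A
        (q (m) (m)) : B
          (m) : A
              (m) : A
              (k) : B
            (w (m) (k)) : A
              (m) : A
              (k) : B
            (w (m) (k)) : A
          (q (w (m) (k)) (w (m) (k))) : B
          (k) : B
        (u (m) (q (w (m) (k)) (w (m) (k))) (k)) : ✗ arg 1 at [0, 0, 0, 1, 1] has sort B, expected A
          (k) : B
          (m) : A
          (m) : A
        (g (k) (m) (m)) : A
          (m) : A
        (t (m)) : A
          (m) : A
          (m) : A
          (k) : B
        (u (m) (m) (k)) : A
      (q (t (m)) (u (m) (m) (k))) : B
        (m) : A
          (k) : B
          (m) : A
          (m) : A
        (g (k) (m) (m)) : A
      (q (m) (g (k) (m) (m))) : B
        (m) : A
        (m) : A
          (k) : B
          (m) : A
          (m) : A
        (r (k) (m) (m)) : B
      (u (m) (m) (r (k) (m) (m))) : A
          (m) : A
          (m) : A
        (q (m) (m)) : B
          (m) : A
          (k) : B
        (w (m) (k)) : A
          (m) : A
          (k) : B
        (w (m) (k)) : A
      (g (q (m) (m)) (w (m) (k)) (w (m) (k))) : A
    (r (q (m) (g (k) (m) (m))) (u (m) (m) (r (k) (m) (m))) (g (q (m) (m)) (w (m) (k)) (w (m) (k)))) : B
  (m) : A
          (m) : A
          (m) : A
          (k) : B
        (u (m) (m) (k)) : A
          (k) : B
          (m) : A
          (m) : A
        (g (k) (m) (m)) : A
      (q (u (m) (m) (k)) (g (k) (m) (m))) : B
          (m) : A
        (t (m)) : A
          (k) : B
          (m) : A
          (m) : A
        (g (k) (m) (m)) : A
          (m) : A
          (m) : A
        (q (m) (m)) : B
      (u (t (m)) (g (k) (m) (m)) (q (m) (m))) : A
        (k) : B
        (m) : A
          (m) : A
        (t (m)) : A
      (g (k) (m) (t (m))) : A
    (r (q (u (m) (m) (k)) (g (k) (m) (m))) (u (t (m)) (g (k) (m) (m)) (q (m) (m))) (g (k) (m) (t (m)))) : B
    (m) : A
          (m) : A
          (m) : A
          (k) : B
        (u (m) (m) (k)) : A
      (t (u (m) (m) (k))) : A
          (m) : A
          (m) : A
          (k) : B
        (u (m) (m) (k)) : A
          (k) : B
          (m) : A
          (m) : A
        (g (k) (m) (m)) : A
      (q (u (m) (m) (k)) (g (k) (m) (m))) : B
    (w (t (u (m) (m) (k))) (q (u (m) (m) (k)) (g (k) (m) (m)))) : A
  (r (r (q (u (m) (m) (k)) (g (k) (m) (m))) (u (t (m)) (g (k) (m) (m)) (q (m) (m))) (g (k) (m) (t (m)))) (m) (w (t (u (m) (m) (k))) (q (u (m) (m) (k)) (g (k) (m) (m))))) : B

ill-sorted at position [0, 0, 0, 1, 1]: expected A, got B


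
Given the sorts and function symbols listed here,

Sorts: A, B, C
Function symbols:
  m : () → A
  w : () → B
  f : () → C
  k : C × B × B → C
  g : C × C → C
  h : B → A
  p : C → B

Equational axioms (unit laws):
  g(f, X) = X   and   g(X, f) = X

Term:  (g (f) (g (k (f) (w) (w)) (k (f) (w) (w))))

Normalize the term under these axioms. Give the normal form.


1. (g (f) (g (k (f) (w) (w)) (k (f) (w) (w))))  →  (g (k (f) (w) (w)) (k (f) (w) (w)))

normal form = (g (k (f) (w) (w)) (k (f) (w) (w)))


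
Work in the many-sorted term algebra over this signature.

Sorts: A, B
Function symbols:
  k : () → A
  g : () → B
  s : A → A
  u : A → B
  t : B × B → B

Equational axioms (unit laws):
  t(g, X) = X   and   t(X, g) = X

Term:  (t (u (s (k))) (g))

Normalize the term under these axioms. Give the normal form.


1. (t (u (s (k))) (g))  →  (u (s (k)))

normal form = (u (s (k)))


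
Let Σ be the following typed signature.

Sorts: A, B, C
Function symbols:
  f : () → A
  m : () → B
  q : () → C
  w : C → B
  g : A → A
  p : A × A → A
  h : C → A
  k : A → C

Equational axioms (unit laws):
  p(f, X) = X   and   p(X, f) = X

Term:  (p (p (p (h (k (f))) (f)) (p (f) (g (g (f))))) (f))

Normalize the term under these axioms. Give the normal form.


normal form = (p (h (k (f))) (g (g (f))))

1. (p (p (p (h (k (f))) (f)) (p (f) (g (g (f))))) (f))  →  (p (p (h (k (f))) (f)) (p (f) (g (g (f)))))
2. (p (p (h (k (f))) (f)) (p (f) (g (g (f)))))  →  (p (h (k (f))) (p (f) (g (g (f)))))
3. (p (h (k (f))) (p (f) (g (g (f)))))  →  (p (h (k (f))) (g (g (f))))


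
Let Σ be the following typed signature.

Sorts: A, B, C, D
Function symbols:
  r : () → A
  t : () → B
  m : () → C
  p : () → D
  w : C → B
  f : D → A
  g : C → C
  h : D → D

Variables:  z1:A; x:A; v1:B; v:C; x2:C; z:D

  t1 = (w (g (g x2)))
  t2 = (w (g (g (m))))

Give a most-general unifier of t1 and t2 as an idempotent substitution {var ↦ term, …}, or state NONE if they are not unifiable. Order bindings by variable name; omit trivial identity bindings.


{x2 ↦ (m)}


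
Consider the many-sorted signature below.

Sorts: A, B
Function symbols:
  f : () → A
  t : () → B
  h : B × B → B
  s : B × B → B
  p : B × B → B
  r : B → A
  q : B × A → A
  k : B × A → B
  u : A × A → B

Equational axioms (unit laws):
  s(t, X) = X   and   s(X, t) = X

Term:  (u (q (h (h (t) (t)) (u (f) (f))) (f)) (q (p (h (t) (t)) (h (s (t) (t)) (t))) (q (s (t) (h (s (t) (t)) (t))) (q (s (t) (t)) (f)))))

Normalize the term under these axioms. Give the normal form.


1. (u (q (h (h (t) (t)) (u (f) (f))) (f)) (q (p (h (t) (t)) (h (s (t) (t)) (t))) (q (s (t) (h (s (t) (t)) (t))) (q (s (t) (t)) (f)))))  →  (u (q (h (h (t) (t)) (u (f) (f))) (f)) (q (p (h (t) (t)) (h (t) (t))) (q (s (t) (h (s (t) (t)) (t))) (q (s (t) (t)) (f)))))
2. (u (q (h (h (t) (t)) (u (f) (f))) (f)) (q (p (h (t) (t)) (h (t) (t))) (q (s (t) (h (s (t) (t)) (t))) (q (s (t) (t)) (f)))))  →  (u (q (h (h (t) (t)) (u (f) (f))) (f)) (q (p (h (t) (t)) (h (t) (t))) (q (h (s (t) (t)) (t)) (q (s (t) (t)) (f)))))
3. (u (q (h (h (t) (t)) (u (f) (f))) (f)) (q (p (h (t) (t)) (h (t) (t))) (q (h (s (t) (t)) (t)) (q (s (t) (t)) (f)))))  →  (u (q (h (h (t) (t)) (u (f) (f))) (f)) (q (p (h (t) (t)) (h (t) (t))) (q (h (t) (t)) (q (s (t) (t)) (f)))))
4. (u (q (h (h (t) (t)) (u (f) (f))) (f)) (q (p (h (t) (t)) (h (t) (t))) (q (h (t) (t)) (q (s (t) (t)) (f)))))  →  (u (q (h (h (t) (t)) (u (f) (f))) (f)) (q (p (h (t) (t)) (h (t) (t))) (q (h (t) (t)) (q (t) (f)))))

normal form = (u (q (h (h (t) (t)) (u (f) (f))) (f)) (q (p (h (t) (t)) (h (t) (t))) (q (h (t) (t)) (q (t) (f)))))


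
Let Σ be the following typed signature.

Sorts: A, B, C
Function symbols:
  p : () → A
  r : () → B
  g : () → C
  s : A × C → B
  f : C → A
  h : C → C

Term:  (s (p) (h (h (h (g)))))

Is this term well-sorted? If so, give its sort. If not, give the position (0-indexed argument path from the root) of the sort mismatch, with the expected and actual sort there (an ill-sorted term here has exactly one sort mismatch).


  (p) : A
        (g) : C
      (h (g)) : C
    (h (h (g))) : C
  (h (h (h (g)))) : C
(s (p) (h (h (h (g))))) : B

well-sorted; sort = B


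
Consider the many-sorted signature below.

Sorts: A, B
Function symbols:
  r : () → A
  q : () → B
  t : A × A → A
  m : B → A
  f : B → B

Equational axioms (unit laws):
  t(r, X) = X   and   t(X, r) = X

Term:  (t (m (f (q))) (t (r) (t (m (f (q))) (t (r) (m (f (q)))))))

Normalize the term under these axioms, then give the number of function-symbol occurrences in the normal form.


size = 11

1. (t (m (f (q))) (t (r) (t (m (f (q))) (t (r) (m (f (q)))))))  →  (t (m (f (q))) (t (m (f (q))) (t (r) (m (f (q))))))
2. (t (m (f (q))) (t (m (f (q))) (t (r) (m (f (q))))))  →  (t (m (f (q))) (t (m (f (q))) (m (f (q)))))
normal form: (t (m (f (q))) (t (m (f (q))) (m (f (q)))))


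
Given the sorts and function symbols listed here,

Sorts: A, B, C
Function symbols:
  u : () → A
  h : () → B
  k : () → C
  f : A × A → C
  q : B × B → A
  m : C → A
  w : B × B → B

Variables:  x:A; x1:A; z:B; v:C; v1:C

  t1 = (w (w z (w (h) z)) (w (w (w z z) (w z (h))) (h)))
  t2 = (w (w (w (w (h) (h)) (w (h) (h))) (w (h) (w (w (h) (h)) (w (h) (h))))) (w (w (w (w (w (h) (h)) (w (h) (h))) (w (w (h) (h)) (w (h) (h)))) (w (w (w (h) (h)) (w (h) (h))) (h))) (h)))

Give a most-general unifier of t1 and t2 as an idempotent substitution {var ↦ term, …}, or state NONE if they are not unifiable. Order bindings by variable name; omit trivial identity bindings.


{z ↦ (w (w (h) (h)) (w (h) (h)))}


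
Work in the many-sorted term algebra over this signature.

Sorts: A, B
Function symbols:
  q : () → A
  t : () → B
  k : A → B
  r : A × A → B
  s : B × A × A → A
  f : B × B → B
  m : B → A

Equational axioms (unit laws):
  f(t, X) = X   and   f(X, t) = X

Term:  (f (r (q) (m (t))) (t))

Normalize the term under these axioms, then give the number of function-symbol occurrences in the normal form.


size = 4

1. (f (r (q) (m (t))) (t))  →  (r (q) (m (t)))
normal form: (r (q) (m (t)))


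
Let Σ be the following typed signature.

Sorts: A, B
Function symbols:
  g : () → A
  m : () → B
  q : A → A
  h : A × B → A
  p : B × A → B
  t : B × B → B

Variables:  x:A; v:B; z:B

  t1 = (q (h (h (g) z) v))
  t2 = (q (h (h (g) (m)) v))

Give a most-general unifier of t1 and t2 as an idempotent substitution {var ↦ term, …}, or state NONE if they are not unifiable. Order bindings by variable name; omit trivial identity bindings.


{z ↦ (m)}


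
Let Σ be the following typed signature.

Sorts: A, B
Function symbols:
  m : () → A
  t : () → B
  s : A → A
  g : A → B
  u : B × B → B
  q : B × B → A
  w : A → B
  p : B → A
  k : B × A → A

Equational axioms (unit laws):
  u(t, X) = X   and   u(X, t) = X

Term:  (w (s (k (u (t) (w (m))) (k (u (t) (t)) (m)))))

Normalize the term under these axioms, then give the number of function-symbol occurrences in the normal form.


size = 8

1. (w (s (k (u (t) (w (m))) (k (u (t) (t)) (m)))))  →  (w (s (k (w (m)) (k (u (t) (t)) (m)))))
2. (w (s (k (w (m)) (k (u (t) (t)) (m)))))  →  (w (s (k (w (m)) (k (t) (m)))))
normal form: (w (s (k (w (m)) (k (t) (m)))))


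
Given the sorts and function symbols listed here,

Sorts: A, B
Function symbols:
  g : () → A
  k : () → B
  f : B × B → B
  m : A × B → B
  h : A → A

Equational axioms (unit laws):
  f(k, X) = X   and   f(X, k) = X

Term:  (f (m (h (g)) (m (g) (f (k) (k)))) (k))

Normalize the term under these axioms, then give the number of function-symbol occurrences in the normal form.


1. (f (m (h (g)) (m (g) (f (k) (k)))) (k))  →  (m (h (g)) (m (g) (f (k) (k))))
2. (m (h (g)) (m (g) (f (k) (k))))  →  (m (h (g)) (m (g) (k)))
normal form: (m (h (g)) (m (g) (k)))

size = 6


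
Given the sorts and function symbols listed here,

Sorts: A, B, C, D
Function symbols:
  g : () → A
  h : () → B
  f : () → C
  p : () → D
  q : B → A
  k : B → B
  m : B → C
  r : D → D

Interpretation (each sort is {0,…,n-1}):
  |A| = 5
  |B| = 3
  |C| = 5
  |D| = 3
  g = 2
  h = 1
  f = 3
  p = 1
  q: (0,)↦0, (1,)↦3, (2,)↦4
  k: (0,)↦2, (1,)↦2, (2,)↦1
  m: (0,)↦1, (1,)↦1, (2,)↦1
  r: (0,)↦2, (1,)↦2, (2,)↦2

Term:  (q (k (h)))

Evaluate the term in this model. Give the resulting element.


  h = 1
  (k (h)) = k(1,) = 2
  (q (k (h))) = q(2,) = 4

value = 4


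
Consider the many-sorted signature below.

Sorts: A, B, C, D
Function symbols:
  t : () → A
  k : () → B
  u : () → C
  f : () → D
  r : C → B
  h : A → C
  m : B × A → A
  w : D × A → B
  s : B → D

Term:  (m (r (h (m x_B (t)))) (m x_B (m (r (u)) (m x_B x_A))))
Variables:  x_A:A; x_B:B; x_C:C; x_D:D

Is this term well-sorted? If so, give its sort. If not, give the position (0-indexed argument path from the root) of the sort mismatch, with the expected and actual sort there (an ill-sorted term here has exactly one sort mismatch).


well-sorted; sort = A

        x_B : B
        (t) : A
      (m x_B (t)) : A
    (h (m x_B (t))) : C
  (r (h (m x_B (t)))) : B
    x_B : B
        (u) : C
      (r (u)) : B
        x_B : B
        x_A : A
      (m x_B x_A) : A
    (m (r (u)) (m x_B x_A)) : A
  (m x_B (m (r (u)) (m x_B x_A))) : A
(m (r (h (m x_B (t)))) (m x_B (m (r (u)) (m x_B x_A)))) : A


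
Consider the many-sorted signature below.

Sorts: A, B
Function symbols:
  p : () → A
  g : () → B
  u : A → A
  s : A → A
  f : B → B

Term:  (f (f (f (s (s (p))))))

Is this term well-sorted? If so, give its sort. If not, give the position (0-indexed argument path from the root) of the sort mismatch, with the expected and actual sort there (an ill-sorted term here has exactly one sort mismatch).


ill-sorted at position [0, 0, 0]: expected B, got A

          (p) : A
        (s (p)) : A
      (s (s (p))) : A
    (f (s (s (p)))) : ✗ arg 0 at [0, 0, 0] has sort A, expected B


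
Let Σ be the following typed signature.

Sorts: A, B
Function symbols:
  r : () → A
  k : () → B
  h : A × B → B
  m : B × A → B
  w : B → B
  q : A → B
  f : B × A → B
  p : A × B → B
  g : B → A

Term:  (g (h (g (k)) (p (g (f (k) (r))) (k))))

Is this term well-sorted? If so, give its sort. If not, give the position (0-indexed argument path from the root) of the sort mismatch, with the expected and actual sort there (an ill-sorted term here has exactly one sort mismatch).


well-sorted; sort = A

      (k) : B
    (g (k)) : A
          (k) : B
          (r) : A
        (f (k) (r)) : B
      (g (f (k) (r))) : A
      (k) : B
    (p (g (f (k) (r))) (k)) : B
  (h (g (k)) (p (g (f (k) (r))) (k))) : B
(g (h (g (k)) (p (g (f (k) (r))) (k)))) : A


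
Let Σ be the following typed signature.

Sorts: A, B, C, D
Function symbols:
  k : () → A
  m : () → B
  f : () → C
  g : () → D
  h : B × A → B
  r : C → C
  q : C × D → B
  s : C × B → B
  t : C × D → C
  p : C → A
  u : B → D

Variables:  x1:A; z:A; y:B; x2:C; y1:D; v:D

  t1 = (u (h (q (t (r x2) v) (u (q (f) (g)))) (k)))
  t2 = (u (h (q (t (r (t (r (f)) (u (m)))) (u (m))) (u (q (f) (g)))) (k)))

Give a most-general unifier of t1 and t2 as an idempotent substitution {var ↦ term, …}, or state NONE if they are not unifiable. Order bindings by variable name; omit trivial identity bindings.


{v ↦ (u (m)), x2 ↦ (t (r (f)) (u (m)))}


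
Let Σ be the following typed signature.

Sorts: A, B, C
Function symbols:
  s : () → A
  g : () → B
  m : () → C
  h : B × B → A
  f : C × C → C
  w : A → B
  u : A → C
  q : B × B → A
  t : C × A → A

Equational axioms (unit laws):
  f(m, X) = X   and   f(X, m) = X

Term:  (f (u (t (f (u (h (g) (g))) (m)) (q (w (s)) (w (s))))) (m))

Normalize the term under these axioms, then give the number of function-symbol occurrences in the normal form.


size = 11

1. (f (u (t (f (u (h (g) (g))) (m)) (q (w (s)) (w (s))))) (m))  →  (u (t (f (u (h (g) (g))) (m)) (q (w (s)) (w (s)))))
2. (u (t (f (u (h (g) (g))) (m)) (q (w (s)) (w (s)))))  →  (u (t (u (h (g) (g))) (q (w (s)) (w (s)))))
normal form: (u (t (u (h (g) (g))) (q (w (s)) (w (s)))))
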